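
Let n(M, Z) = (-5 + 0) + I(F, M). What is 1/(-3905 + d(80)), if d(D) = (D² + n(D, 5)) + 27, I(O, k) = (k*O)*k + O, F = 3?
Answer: 1/21720 ≈ 4.6041e-5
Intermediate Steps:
I(O, k) = O + O*k² (I(O, k) = (O*k)*k + O = O*k² + O = O + O*k²)
n(M, Z) = -2 + 3*M² (n(M, Z) = (-5 + 0) + 3*(1 + M²) = -5 + (3 + 3*M²) = -2 + 3*M²)
d(D) = 25 + 4*D² (d(D) = (D² + (-2 + 3*D²)) + 27 = (-2 + 4*D²) + 27 = 25 + 4*D²)
1/(-3905 + d(80)) = 1/(-3905 + (25 + 4*80²)) = 1/(-3905 + (25 + 4*6400)) = 1/(-3905 + (25 + 25600)) = 1/(-3905 + 25625) = 1/21720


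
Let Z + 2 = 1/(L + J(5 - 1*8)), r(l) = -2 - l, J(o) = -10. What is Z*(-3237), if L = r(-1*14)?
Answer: 9711/2 ≈ 4855.5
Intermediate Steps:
L = 12 (L = -2 - (-1)*14 = -2 - 1*(-14) = -2 + 14 = 12)
Z = -3/2 (Z = -2 + 1/(12 - 10) = -2 + 1/2 = -2 + ½ = -3/2 ≈ -1.5000)
Z*(-3237) = -3/2*(-3237) = 9711/2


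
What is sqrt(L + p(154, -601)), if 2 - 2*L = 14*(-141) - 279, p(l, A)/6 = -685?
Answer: I*sqrt(11930)/2 ≈ 54.612*I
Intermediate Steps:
p(l, A) = -4110 (p(l, A) = 6*(-685) = -4110)
L = 2255/2 (L = 1 - (14*(-141) - 279)/2 = 1 - (-1974 - 279)/2 = 1 - 1/2*(-2253) = 1 + 2253/2 = 2255/2 ≈ 1127.5)
sqrt(L + p(154, -601)) = sqrt(2255/2 - 4110) = sqrt(-5965/2) = I*sqrt(11930)/2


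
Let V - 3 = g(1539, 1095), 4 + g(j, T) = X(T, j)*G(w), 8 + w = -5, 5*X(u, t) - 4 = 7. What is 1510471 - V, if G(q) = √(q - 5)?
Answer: 1510472 - 33*I*√2/5 ≈ 1.5105e+6 - 9.3338*I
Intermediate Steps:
X(u, t) = 11/5 (X(u, t) = ⅘ + (⅕)*7 = ⅘ + 7/5 = 11/5)
w = -13 (w = -8 - 5 = -13)
G(q) = √(-5 + q)
g(j, T) = -4 + 33*I*√2/5 (g(j, T) = -4 + 11*√(-5 - 13)/5 = -4 + 11*√(-18)/5 = -4 + 11*(3*I*√2)/5 = -4 + 33*I*√2/5)
V = -1 + 33*I*√2/5 (V = 3 + (-4 + 33*I*√2/5) = -1 + 33*I*√2/5 ≈ -1.0 + 9.3338*I)
1510471 - V = 1510471 - (-1 + 33*I*√2/5) = 1510471 + (1 - 33*I*√2/5) = 1510472 - 33*I*√2/5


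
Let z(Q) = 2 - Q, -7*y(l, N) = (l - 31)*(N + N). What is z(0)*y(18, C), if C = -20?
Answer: -1040/7 ≈ -148.57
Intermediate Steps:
y(l, N) = -2*N*(-31 + l)/7 (y(l, N) = -(l - 31)*(N + N)/7 = -(-31 + l)*2*N/7 = -2*N*(-31 + l)/7)
z(0)*y(18, C) = (2 - 1*0)*((2/7)*(-20)*(31 - 1*18)) = (2 + 0)*((2/7)*(-20)*(31 - 18)) = 2*((2/7)*(-20)*13) = 2*(-520/7) = -1040/7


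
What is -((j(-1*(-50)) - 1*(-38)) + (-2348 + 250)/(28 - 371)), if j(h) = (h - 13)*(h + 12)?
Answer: -801974/343 ≈ -2338.1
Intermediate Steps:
j(h) = (-13 + h)*(12 + h)
-((j(-1*(-50)) - 1*(-38)) + (-2348 + 250)/(28 - 371)) = -(((-156 + (-1*(-50))² - (-1)*(-50)) - 1*(-38)) + (-2348 + 250)/(28 - 371)) = -(((-156 + 50² - 1*50) + 38) - 2098/(-343)) = -(((-156 + 2500 - 50) + 38) - 2098*(-1/343)) = -((2294 + 38) + 2098/343) = -(2332 + 2098/343) = -1*801974/343 = -801974/343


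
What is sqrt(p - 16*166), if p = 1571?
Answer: I*sqrt(1085) ≈ 32.939*I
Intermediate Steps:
sqrt(p - 16*166) = sqrt(1571 - 16*166) = sqrt(1571 - 2656) = sqrt(-1085) = I*sqrt(1085)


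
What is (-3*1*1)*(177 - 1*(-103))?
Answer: -840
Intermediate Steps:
(-3*1*1)*(177 - 1*(-103)) = (-3*1)*(177 + 103) = -3*280 = -840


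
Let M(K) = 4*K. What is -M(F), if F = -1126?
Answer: 4504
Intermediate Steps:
-M(F) = -4*(-1126) = -1*(-4504) = 4504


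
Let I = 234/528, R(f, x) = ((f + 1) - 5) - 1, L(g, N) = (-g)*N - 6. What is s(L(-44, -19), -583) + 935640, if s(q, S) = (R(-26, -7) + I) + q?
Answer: 82259535/88 ≈ 9.3477e+5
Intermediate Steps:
L(g, N) = -6 - N*g (L(g, N) = -N*g - 6 = -6 - N*g)
R(f, x) = -5 + f (R(f, x) = ((1 + f) - 5) - 1 = (-4 + f) - 1 = -5 + f)
I = 39/88 (I = 234*(1/528) = 39/88 ≈ 0.44318)
s(q, S) = -2689/88 + q (s(q, S) = ((-5 - 26) + 39/88) + q = (-31 + 39/88) + q = -2689/88 + q)
s(L(-44, -19), -583) + 935640 = (-2689/88 + (-6 - 1*(-19)*(-44))) + 935640 = (-2689/88 + (-6 - 836)) + 935640 = (-2689/88 - 842) + 935640 = -76785/88 + 935640 = 82259535/88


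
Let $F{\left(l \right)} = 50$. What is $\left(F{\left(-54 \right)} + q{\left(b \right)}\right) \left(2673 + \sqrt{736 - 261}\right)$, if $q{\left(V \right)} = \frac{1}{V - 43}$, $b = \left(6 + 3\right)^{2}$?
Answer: $\frac{5081373}{38} + \frac{9505 \sqrt{19}}{38} \approx 1.3481 \cdot 10^{5}$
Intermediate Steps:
$b = 81$ ($b = 9^{2} = 81$)
$q{\left(V \right)} = \frac{1}{-43 + V}$
$\left(F{\left(-54 \right)} + q{\left(b \right)}\right) \left(2673 + \sqrt{736 - 261}\right) = \left(50 + \frac{1}{-43 + 81}\right) \left(2673 + \sqrt{736 - 261}\right) = \left(50 + \frac{1}{38}\right) \left(2673 + \sqrt{475}\right) = \left(50 + \frac{1}{38}\right) \left(2673 + 5 \sqrt{19}\right) = \frac{1901 \left(2673 + 5 \sqrt{19}\right)}{38} = \frac{5081373}{38} + \frac{9505 \sqrt{19}}{38}$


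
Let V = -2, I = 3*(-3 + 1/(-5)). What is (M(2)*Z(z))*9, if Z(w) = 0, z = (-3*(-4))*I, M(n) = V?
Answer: 0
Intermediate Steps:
I = -48/5 (I = 3*(-3 - ⅕) = 3*(-16/5) = -48/5 ≈ -9.6000)
M(n) = -2
z = -576/5 (z = -3*(-4)*(-48/5) = 12*(-48/5) = -576/5 ≈ -115.20)
(M(2)*Z(z))*9 = -2*0*9 = 0*9 = 0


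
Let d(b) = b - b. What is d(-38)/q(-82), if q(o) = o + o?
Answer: 0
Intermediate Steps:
d(b) = 0
q(o) = 2*o
d(-38)/q(-82) = 0/((2*(-82))) = 0/(-164) = 0*(-1/164) = 0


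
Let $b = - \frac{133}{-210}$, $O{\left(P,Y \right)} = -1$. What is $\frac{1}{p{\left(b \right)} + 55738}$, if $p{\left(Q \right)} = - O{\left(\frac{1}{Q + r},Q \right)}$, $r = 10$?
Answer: $\frac{1}{55739} \approx 1.7941 \cdot 10^{-5}$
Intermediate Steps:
$b = \frac{19}{30}$ ($b = \left(-133\right) \left(- \frac{1}{210}\right) = \frac{19}{30} \approx 0.63333$)
$p{\left(Q \right)} = 1$ ($p{\left(Q \right)} = \left(-1\right) \left(-1\right) = 1$)
$\frac{1}{p{\left(b \right)} + 55738} = \frac{1}{1 + 55738} = \frac{1}{55739}$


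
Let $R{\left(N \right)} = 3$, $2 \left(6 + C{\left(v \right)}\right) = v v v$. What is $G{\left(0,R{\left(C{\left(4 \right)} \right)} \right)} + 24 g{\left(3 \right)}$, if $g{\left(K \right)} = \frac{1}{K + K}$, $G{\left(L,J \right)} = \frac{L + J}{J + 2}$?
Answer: $\frac{23}{5} \approx 4.6$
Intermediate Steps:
$C{\left(v \right)} = -6 + \frac{v^{3}}{2}$ ($C{\left(v \right)} = -6 + \frac{v v v}{2} = -6 + \frac{v^{2} v}{2} = -6 + \frac{v^{3}}{2}$)
$G{\left(L,J \right)} = \frac{J + L}{2 + J}$
$g{\left(K \right)} = \frac{1}{2 K}$
$G{\left(0,R{\left(C{\left(4 \right)} \right)} \right)} + 24 g{\left(3 \right)} = \frac{3 + 0}{2 + 3} + 24 \frac{1}{2 \cdot 3} = \frac{1}{5} \cdot 3 + 24 \cdot \frac{1}{2} \cdot \frac{1}{3} = \frac{1}{5} \cdot 3 + 24 \cdot \frac{1}{6} = \frac{3}{5} + 4 = \frac{23}{5}$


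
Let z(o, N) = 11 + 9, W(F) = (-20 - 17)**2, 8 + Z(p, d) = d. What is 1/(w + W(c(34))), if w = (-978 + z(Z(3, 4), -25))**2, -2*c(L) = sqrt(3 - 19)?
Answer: 1/919133 ≈ 1.0880e-6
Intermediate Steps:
Z(p, d) = -8 + d
c(L) = -2*I (c(L) = -sqrt(3 - 19)/2 = -2*I)
W(F) = 1369 (W(F) = (-37)**2 = 1369)
z(o, N) = 20
w = 917764 (w = (-978 + 20)**2 = (-958)**2 = 917764)
1/(w + W(c(34))) = 1/(917764 + 1369) = 1/919133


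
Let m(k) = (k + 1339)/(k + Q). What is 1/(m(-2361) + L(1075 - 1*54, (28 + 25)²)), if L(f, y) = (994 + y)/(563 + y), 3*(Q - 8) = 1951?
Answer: 4306044/7441069 ≈ 0.57869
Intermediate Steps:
Q = 1975/3 (Q = 8 + (⅓)*1951 = 8 + 1951/3 = 1975/3 ≈ 658.33)
L(f, y) = (994 + y)/(563 + y)
m(k) = (1339 + k)/(1975/3 + k) (m(k) = (k + 1339)/(k + 1975/3) = (1339 + k)/(1975/3 + k))
1/(m(-2361) + L(1075 - 1*54, (28 + 25)²)) = 1/(3*(1339 - 2361)/(1975 + 3*(-2361)) + (994 + (28 + 25)²)/(563 + (28 + 25)²)) = 1/(3*(-1022)/(1975 - 7083) + (994 + 53²)/(563 + 53²)) = 1/(3*(-1022)/(-5108) + (994 + 2809)/(563 + 2809)) = 1/(3*(-1/5108)*(-1022) + 3803/3372) = 1/(1533/2554 + (1/3372)*3803) = 1/(1533/2554 + 3803/3372) = 1/(7441069/4306044) = 4306044/7441069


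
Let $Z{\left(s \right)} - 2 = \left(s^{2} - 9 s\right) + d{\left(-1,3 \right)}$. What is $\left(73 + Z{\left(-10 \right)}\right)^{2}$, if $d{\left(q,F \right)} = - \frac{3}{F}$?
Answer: $69696$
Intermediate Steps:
$Z{\left(s \right)} = 1 + s^{2} - 9 s$ ($Z{\left(s \right)} = 2 - \left(1 - s^{2} + 9 s\right) = 1 + s^{2} - 9 s$)
$\left(73 + Z{\left(-10 \right)}\right)^{2} = \left(73 + \left(1 + \left(-10\right)^{2} - -90\right)\right)^{2} = \left(73 + \left(1 + 100 + 90\right)\right)^{2} = \left(73 + 191\right)^{2} = 264^{2} = 69696$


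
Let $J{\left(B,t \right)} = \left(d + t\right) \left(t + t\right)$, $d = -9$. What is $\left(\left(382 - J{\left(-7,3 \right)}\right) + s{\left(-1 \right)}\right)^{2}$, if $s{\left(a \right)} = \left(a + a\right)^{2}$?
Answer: $178084$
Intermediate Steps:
$J{\left(B,t \right)} = 2 t \left(-9 + t\right)$ ($J{\left(B,t \right)} = \left(-9 + t\right) \left(t + t\right) = \left(-9 + t\right) 2 t = 2 t \left(-9 + t\right)$)
$s{\left(a \right)} = 4 a^{2}$ ($s{\left(a \right)} = \left(2 a\right)^{2} = 4 a^{2}$)
$\left(\left(382 - J{\left(-7,3 \right)}\right) + s{\left(-1 \right)}\right)^{2} = \left(\left(382 - 2 \cdot 3 \left(-9 + 3\right)\right) + 4 \left(-1\right)^{2}\right)^{2} = \left(\left(382 - 2 \cdot 3 \left(-6\right)\right) + 4 \cdot 1\right)^{2} = \left(\left(382 - -36\right) + 4\right)^{2} = \left(\left(382 + 36\right) + 4\right)^{2} = \left(418 + 4\right)^{2} = 422^{2} = 178084$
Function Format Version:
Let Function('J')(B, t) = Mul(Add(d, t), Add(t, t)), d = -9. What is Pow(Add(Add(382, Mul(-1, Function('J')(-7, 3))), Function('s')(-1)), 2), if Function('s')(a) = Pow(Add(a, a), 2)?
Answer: 178084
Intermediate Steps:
Function('J')(B, t) = Mul(2, t, Add(-9, t)) (Function('J')(B, t) = Mul(Add(-9, t), Add(t, t)) = Mul(Add(-9, t), Mul(2, t)) = Mul(2, t, Add(-9, t)))
Function('s')(a) = Mul(4, Pow(a, 2)) (Function('s')(a) = Pow(Mul(2, a), 2) = Mul(4, Pow(a, 2)))
Pow(Add(Add(382, Mul(-1, Function('J')(-7, 3))), Function('s')(-1)), 2) = Pow(Add(Add(382, Mul(-1, Mul(2, 3, Add(-9, 3)))), Mul(4, Pow(-1, 2))), 2) = Pow(Add(Add(382, Mul(-1, Mul(2, 3, -6))), Mul(4, 1)), 2) = Pow(Add(Add(382, Mul(-1, -36)), 4), 2) = Pow(Add(Add(382, 36), 4), 2) = Pow(Add(418, 4), 2) = Pow(422, 2) = 178084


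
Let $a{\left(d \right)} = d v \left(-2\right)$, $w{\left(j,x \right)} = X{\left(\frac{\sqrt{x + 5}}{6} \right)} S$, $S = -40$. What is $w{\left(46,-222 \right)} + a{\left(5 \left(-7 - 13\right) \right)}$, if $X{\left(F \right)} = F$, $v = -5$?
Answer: $-1000 - \frac{20 i \sqrt{217}}{3} \approx -1000.0 - 98.206 i$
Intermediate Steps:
$w{\left(j,x \right)} = - \frac{20 \sqrt{5 + x}}{3}$ ($w{\left(j,x \right)} = \frac{\sqrt{x + 5}}{6} \left(-40\right) = \sqrt{5 + x} \frac{1}{6} \left(-40\right) = \frac{\sqrt{5 + x}}{6} \left(-40\right) = - \frac{20 \sqrt{5 + x}}{3}$)
$a{\left(d \right)} = 10 d$ ($a{\left(d \right)} = d \left(-5\right) \left(-2\right) = - 5 d \left(-2\right) = 10 d$)
$w{\left(46,-222 \right)} + a{\left(5 \left(-7 - 13\right) \right)} = - \frac{20 \sqrt{5 - 222}}{3} + 10 \cdot 5 \left(-7 - 13\right) = - \frac{20 \sqrt{-217}}{3} + 10 \cdot 5 \left(-20\right) = - \frac{20 i \sqrt{217}}{3} + 10 \left(-100\right) = - \frac{20 i \sqrt{217}}{3} - 1000 = -1000 - \frac{20 i \sqrt{217}}{3}$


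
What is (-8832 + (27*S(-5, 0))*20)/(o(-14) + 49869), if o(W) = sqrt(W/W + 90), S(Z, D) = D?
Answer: -220221504/1243458535 + 4416*sqrt(91)/1243458535 ≈ -0.17707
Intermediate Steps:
o(W) = sqrt(91) (o(W) = sqrt(1 + 90) = sqrt(91))
(-8832 + (27*S(-5, 0))*20)/(o(-14) + 49869) = (-8832 + (27*0)*20)/(sqrt(91) + 49869) = (-8832 + 0*20)/(49869 + sqrt(91)) = (-8832 + 0)/(49869 + sqrt(91)) = -8832/(49869 + sqrt(91))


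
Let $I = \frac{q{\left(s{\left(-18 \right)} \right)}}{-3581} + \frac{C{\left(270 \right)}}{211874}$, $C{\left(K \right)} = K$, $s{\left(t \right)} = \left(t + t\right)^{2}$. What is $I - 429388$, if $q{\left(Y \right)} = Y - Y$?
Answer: $- \frac{45488076421}{105937} \approx -4.2939 \cdot 10^{5}$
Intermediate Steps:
$s{\left(t \right)} = 4 t^{2}$ ($s{\left(t \right)} = \left(2 t\right)^{2} = 4 t^{2}$)
$q{\left(Y \right)} = 0$
$I = \frac{135}{105937}$ ($I = \frac{0}{-3581} + \frac{270}{211874} = 0 \left(- \frac{1}{3581}\right) + 270 \cdot \frac{1}{211874} = 0 + \frac{135}{105937} = \frac{135}{105937} \approx 0.0012743$)
$I - 429388 = \frac{135}{105937} - 429388 = - \frac{45488076421}{105937}$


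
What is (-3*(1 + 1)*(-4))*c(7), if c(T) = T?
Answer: 168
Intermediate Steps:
(-3*(1 + 1)*(-4))*c(7) = -3*(1 + 1)*(-4)*7 = -6*(-4)*7 = -3*(-8)*7 = 24*7 = 168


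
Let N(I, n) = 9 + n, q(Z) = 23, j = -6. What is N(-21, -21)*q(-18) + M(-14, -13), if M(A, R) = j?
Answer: -282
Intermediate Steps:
M(A, R) = -6
N(-21, -21)*q(-18) + M(-14, -13) = (9 - 21)*23 - 6 = -12*23 - 6 = -276 - 6 = -282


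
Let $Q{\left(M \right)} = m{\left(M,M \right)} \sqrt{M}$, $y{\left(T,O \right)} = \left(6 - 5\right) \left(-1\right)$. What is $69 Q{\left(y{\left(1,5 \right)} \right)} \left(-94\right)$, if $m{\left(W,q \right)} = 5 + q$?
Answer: $- 25944 i \approx - 25944.0 i$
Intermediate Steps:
$y{\left(T,O \right)} = -1$ ($y{\left(T,O \right)} = 1 \left(-1\right) = -1$)
$Q{\left(M \right)} = \sqrt{M} \left(5 + M\right)$ ($Q{\left(M \right)} = \left(5 + M\right) \sqrt{M} = \sqrt{M} \left(5 + M\right)$)
$69 Q{\left(y{\left(1,5 \right)} \right)} \left(-94\right) = 69 \sqrt{-1} \left(5 - 1\right) \left(-94\right) = 69 i 4 \left(-94\right) = 69 \cdot 4 i \left(-94\right) = 276 i \left(-94\right) = - 25944 i$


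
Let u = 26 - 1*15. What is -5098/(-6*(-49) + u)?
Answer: -5098/305 ≈ -16.715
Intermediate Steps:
u = 11 (u = 26 - 15 = 11)
-5098/(-6*(-49) + u) = -5098/(-6*(-49) + 11) = -5098/(294 + 11) = -5098/305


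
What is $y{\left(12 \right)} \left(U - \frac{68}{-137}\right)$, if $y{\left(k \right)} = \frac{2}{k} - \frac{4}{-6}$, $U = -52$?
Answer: $- \frac{5880}{137} \approx -42.92$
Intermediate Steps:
$y{\left(k \right)} = \frac{2}{3} + \frac{2}{k}$ ($y{\left(k \right)} = \frac{2}{k} - - \frac{2}{3} = \frac{2}{k} + \frac{2}{3} = \frac{2}{3} + \frac{2}{k}$)
$y{\left(12 \right)} \left(U - \frac{68}{-137}\right) = \left(\frac{2}{3} + \frac{2}{12}\right) \left(-52 - \frac{68}{-137}\right) = \left(\frac{2}{3} + 2 \cdot \frac{1}{12}\right) \left(-52 - - \frac{68}{137}\right) = \left(\frac{2}{3} + \frac{1}{6}\right) \left(-52 + \frac{68}{137}\right) = \frac{5}{6} \left(- \frac{7056}{137}\right) = - \frac{5880}{137}$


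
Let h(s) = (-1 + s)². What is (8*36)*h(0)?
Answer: 288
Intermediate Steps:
(8*36)*h(0) = (8*36)*(-1 + 0)² = 288*(-1)² = 288*1 = 288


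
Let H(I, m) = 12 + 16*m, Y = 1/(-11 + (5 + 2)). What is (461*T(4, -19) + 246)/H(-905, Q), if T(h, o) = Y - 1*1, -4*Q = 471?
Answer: 1321/7488 ≈ 0.17642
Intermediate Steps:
Q = -471/4 (Q = -¼*471 = -471/4 ≈ -117.75)
Y = -¼ (Y = 1/(-11 + 7) = 1/(-4) = -¼ ≈ -0.25000)
T(h, o) = -5/4 (T(h, o) = -¼ - 1*1 = -¼ - 1 = -5/4)
(461*T(4, -19) + 246)/H(-905, Q) = (461*(-5/4) + 246)/(12 + 16*(-471/4)) = (-2305/4 + 246)/(12 - 1884) = -1321/4/(-1872) = -1321/4*(-1/1872) = 1321/7488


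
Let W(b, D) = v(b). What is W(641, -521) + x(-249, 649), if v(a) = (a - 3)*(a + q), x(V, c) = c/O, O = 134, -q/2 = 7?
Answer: 53604133/134 ≈ 4.0003e+5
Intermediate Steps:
q = -14 (q = -2*7 = -14)
x(V, c) = c/134
v(a) = (-14 + a)*(-3 + a) (v(a) = (a - 3)*(a - 14) = (-3 + a)*(-14 + a) = (-14 + a)*(-3 + a))
W(b, D) = 42 + b² - 17*b
W(641, -521) + x(-249, 649) = (42 + 641² - 17*641) + (1/134)*649 = (42 + 410881 - 10897) + 649/134 = 400026 + 649/134 = 53604133/134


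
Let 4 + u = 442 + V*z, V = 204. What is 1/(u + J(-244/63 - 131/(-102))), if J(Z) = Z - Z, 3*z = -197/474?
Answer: 237/97108 ≈ 0.0024406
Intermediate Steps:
z = -197/1422 (z = (-197/474)/3 = (-197*1/474)/3 = (⅓)*(-197/474) = -197/1422 ≈ -0.13854)
u = 97108/237 (u = -4 + (442 + 204*(-197/1422)) = -4 + (442 - 6698/237) = -4 + 98056/237 = 97108/237 ≈ 409.74)
J(Z) = 0
1/(u + J(-244/63 - 131/(-102))) = 1/(97108/237 + 0) = 1/(97108/237) = 237/97108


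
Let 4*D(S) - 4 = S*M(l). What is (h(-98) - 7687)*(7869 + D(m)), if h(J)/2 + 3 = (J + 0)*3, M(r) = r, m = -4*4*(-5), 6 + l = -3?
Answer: -63680890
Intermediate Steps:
l = -9 (l = -6 - 3 = -9)
m = 80 (m = -16*(-5) = 80)
h(J) = -6 + 6*J (h(J) = -6 + 2*((J + 0)*3) = -6 + 2*(J*3) = -6 + 2*(3*J) = -6 + 6*J)
D(S) = 1 - 9*S/4 (D(S) = 1 + (S*(-9))/4 = 1 + (-9*S)/4 = 1 - 9*S/4)
(h(-98) - 7687)*(7869 + D(m)) = ((-6 + 6*(-98)) - 7687)*(7869 + (1 - 9/4*80)) = ((-6 - 588) - 7687)*(7869 + (1 - 180)) = (-594 - 7687)*(7869 - 179) = -8281*7690 = -63680890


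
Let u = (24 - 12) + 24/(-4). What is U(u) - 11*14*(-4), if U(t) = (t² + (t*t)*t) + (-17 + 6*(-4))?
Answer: 827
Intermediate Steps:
u = 6 (u = 12 + 24*(-¼) = 12 - 6 = 6)
U(t) = -41 + t² + t³ (U(t) = (t² + t²*t) + (-17 - 24) = (t² + t³) - 41 = -41 + t² + t³)
U(u) - 11*14*(-4) = (-41 + 6² + 6³) - 11*14*(-4) = (-41 + 36 + 216) - 154*(-4) = 211 - 1*(-616) = 211 + 616 = 827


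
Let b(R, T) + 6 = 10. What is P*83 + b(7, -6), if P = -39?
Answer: -3233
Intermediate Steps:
b(R, T) = 4 (b(R, T) = -6 + 10 = 4)
P*83 + b(7, -6) = -39*83 + 4 = -3237 + 4 = -3233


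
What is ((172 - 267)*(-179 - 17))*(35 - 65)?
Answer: -558600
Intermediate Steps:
((172 - 267)*(-179 - 17))*(35 - 65) = -95*(-196)*(-30) = 18620*(-30) = -558600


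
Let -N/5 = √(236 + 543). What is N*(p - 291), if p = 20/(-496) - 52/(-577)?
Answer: 104084525*√779/71548 ≈ 40603.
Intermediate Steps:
N = -5*√779 (N = -5*√(236 + 543) = -5*√779 ≈ -139.55)
p = 3563/71548 (p = 20*(-1/496) - 52*(-1/577) = -5/124 + 52/577 = 3563/71548 ≈ 0.049799)
N*(p - 291) = (-5*√779)*(3563/71548 - 291) = -5*√779*(-20816905/71548) = 104084525*√779/71548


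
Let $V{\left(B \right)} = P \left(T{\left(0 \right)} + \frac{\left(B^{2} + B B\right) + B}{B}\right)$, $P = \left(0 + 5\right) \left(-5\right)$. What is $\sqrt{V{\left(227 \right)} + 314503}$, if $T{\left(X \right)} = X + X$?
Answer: $2 \sqrt{75782} \approx 550.57$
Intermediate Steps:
$P = -25$ ($P = 5 \left(-5\right) = -25$)
$T{\left(X \right)} = 2 X$
$V{\left(B \right)} = - \frac{25 \left(B + 2 B^{2}\right)}{B}$ ($V{\left(B \right)} = - 25 \left(2 \cdot 0 + \frac{\left(B^{2} + B B\right) + B}{B}\right) = - 25 \left(0 + \frac{\left(B^{2} + B^{2}\right) + B}{B}\right) = - 25 \left(0 + \frac{2 B^{2} + B}{B}\right) = - 25 \left(0 + \frac{B + 2 B^{2}}{B}\right) = - 25 \frac{B + 2 B^{2}}{B} = - \frac{25 \left(B + 2 B^{2}\right)}{B}$)
$\sqrt{V{\left(227 \right)} + 314503} = \sqrt{\left(-25 - 11350\right) + 314503} = \sqrt{-11375 + 314503} = \sqrt{303128} = 2 \sqrt{75782}$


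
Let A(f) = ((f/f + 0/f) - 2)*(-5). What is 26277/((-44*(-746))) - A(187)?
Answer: -137843/32824 ≈ -4.1995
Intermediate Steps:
A(f) = 5 (A(f) = ((1 + 0) - 2)*(-5) = (1 - 2)*(-5) = -1*(-5) = 5)
26277/((-44*(-746))) - A(187) = 26277/((-44*(-746))) - 1*5 = 26277/32824 - 5 = -137843/32824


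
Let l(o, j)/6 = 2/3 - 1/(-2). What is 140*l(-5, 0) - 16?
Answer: 964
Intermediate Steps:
l(o, j) = 7 (l(o, j) = 6*(2/3 - 1/(-2)) = 6*(2*(⅓) - 1*(-½)) = 6*(⅔ + ½) = 6*(7/6) = 7)
140*l(-5, 0) - 16 = 140*7 - 16 = 980 - 16 = 964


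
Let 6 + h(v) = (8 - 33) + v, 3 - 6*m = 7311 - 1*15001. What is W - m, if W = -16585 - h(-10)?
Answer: -106957/6 ≈ -17826.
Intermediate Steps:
m = 7693/6 (m = ½ - (7311 - 1*15001)/6 = ½ - (7311 - 15001)/6 = ½ - ⅙*(-7690) = ½ + 3845/3 = 7693/6 ≈ 1282.2)
h(v) = -31 + v (h(v) = -6 + ((8 - 33) + v) = -6 + (-25 + v) = -31 + v)
W = -16544 (W = -16585 - (-31 - 10) = -16585 - 1*(-41) = -16585 + 41 = -16544)
W - m = -16544 - 1*7693/6 = -16544 - 7693/6 = -106957/6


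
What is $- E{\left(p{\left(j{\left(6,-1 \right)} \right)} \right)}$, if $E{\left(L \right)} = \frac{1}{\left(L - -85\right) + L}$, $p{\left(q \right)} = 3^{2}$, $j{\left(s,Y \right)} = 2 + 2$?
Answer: $- \frac{1}{103} \approx -0.0097087$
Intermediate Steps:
$j{\left(s,Y \right)} = 4$
$p{\left(q \right)} = 9$
$E{\left(L \right)} = \frac{1}{85 + 2 L}$ ($E{\left(L \right)} = \frac{1}{\left(L + 85\right) + L} = \frac{1}{\left(85 + L\right) + L} = \frac{1}{85 + 2 L}$)
$- E{\left(p{\left(j{\left(6,-1 \right)} \right)} \right)} = - \frac{1}{85 + 2 \cdot 9} = - \frac{1}{85 + 18} = - \frac{1}{103}$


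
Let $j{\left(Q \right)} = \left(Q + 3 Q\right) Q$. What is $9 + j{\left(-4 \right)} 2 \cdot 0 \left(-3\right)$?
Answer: $9$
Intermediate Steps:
$j{\left(Q \right)} = 4 Q^{2}$ ($j{\left(Q \right)} = 4 Q Q = 4 Q^{2}$)
$9 + j{\left(-4 \right)} 2 \cdot 0 \left(-3\right) = 9 + 4 \left(-4\right)^{2} \cdot 2 \cdot 0 \left(-3\right) = 9 + 4 \cdot 16 \cdot 0 \left(-3\right) = 9 + 64 \cdot 0 = 9 + 0 = 9$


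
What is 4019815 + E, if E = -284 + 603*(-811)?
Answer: 3530498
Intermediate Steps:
E = -489317 (E = -284 - 489033 = -489317)
4019815 + E = 4019815 - 489317 = 3530498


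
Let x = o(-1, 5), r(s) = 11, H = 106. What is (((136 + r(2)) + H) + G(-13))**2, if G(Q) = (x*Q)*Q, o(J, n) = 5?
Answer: 1205604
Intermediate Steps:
x = 5
G(Q) = 5*Q**2 (G(Q) = (5*Q)*Q = 5*Q**2)
(((136 + r(2)) + H) + G(-13))**2 = (((136 + 11) + 106) + 5*(-13)**2)**2 = ((147 + 106) + 5*169)**2 = (253 + 845)**2 = 1098**2 = 1205604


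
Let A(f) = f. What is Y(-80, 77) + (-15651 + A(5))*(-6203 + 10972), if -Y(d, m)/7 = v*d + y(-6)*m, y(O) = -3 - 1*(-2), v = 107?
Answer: -74555315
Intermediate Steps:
y(O) = -1 (y(O) = -3 + 2 = -1)
Y(d, m) = -749*d + 7*m (Y(d, m) = -7*(107*d - m) = -7*(-m + 107*d) = -749*d + 7*m)
Y(-80, 77) + (-15651 + A(5))*(-6203 + 10972) = (-749*(-80) + 7*77) + (-15651 + 5)*(-6203 + 10972) = (59920 + 539) - 15646*4769 = 60459 - 74615774 = -74555315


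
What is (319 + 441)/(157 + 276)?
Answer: 760/433 ≈ 1.7552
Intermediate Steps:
(319 + 441)/(157 + 276) = 760/433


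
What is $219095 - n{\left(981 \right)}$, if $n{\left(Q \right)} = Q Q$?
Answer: $-743266$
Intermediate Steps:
$n{\left(Q \right)} = Q^{2}$
$219095 - n{\left(981 \right)} = 219095 - 981^{2} = 219095 - 962361 = -743266$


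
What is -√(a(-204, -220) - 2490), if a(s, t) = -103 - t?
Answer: -I*√2373 ≈ -48.713*I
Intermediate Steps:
-√(a(-204, -220) - 2490) = -√((-103 - 1*(-220)) - 2490) = -√((-103 + 220) - 2490) = -√(117 - 2490) = -√(-2373) = -I*√2373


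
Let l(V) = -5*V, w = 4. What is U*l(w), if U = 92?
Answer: -1840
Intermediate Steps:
U*l(w) = 92*(-5*4) = 92*(-20) = -1840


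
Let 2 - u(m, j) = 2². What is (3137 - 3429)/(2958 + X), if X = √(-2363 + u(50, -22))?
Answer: -863736/8752129 + 292*I*√2365/8752129 ≈ -0.098689 + 0.0016225*I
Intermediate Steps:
u(m, j) = -2 (u(m, j) = 2 - 1*2² = 2 - 1*4 = 2 - 4 = -2)
X = I*√2365 (X = √(-2363 - 2) = √(-2365) = I*√2365 ≈ 48.631*I)
(3137 - 3429)/(2958 + X) = (3137 - 3429)/(2958 + I*√2365) = -292/(2958 + I*√2365)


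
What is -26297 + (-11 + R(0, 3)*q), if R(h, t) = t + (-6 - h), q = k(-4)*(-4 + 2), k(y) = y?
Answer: -26332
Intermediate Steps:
q = 8 (q = -4*(-4 + 2) = -4*(-2) = 8)
R(h, t) = -6 + t - h
-26297 + (-11 + R(0, 3)*q) = -26297 + (-11 + (-6 + 3 - 1*0)*8) = -26297 + (-11 + (-6 + 3 + 0)*8) = -26297 + (-11 - 3*8) = -26297 + (-11 - 24) = -26297 - 35 = -26332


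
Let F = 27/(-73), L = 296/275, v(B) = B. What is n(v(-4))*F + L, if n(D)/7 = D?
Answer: 229508/20075 ≈ 11.433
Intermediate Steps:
n(D) = 7*D
L = 296/275 (L = 296*(1/275) = 296/275 ≈ 1.0764)
F = -27/73 (F = 27*(-1/73) = -27/73 ≈ -0.36986)
n(v(-4))*F + L = (7*(-4))*(-27/73) + 296/275 = -28*(-27/73) + 296/275 = 756/73 + 296/275 = 229508/20075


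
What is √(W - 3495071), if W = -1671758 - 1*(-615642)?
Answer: I*√4551187 ≈ 2133.4*I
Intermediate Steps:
W = -1056116 (W = -1671758 + 615642 = -1056116)
√(W - 3495071) = √(-1056116 - 3495071) = √(-4551187) = I*√4551187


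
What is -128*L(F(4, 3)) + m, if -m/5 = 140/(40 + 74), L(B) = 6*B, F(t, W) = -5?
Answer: 218530/57 ≈ 3833.9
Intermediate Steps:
m = -350/57 (m = -700/(40 + 74) = -700/114 = -5*70/57 = -350/57 ≈ -6.1404)
-128*L(F(4, 3)) + m = -768*(-5) - 350/57 = -128*(-30) - 350/57 = 3840 - 350/57 = 218530/57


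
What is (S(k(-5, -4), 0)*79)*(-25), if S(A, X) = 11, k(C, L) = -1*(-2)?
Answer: -21725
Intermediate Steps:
k(C, L) = 2
(S(k(-5, -4), 0)*79)*(-25) = (11*79)*(-25) = 869*(-25) = -21725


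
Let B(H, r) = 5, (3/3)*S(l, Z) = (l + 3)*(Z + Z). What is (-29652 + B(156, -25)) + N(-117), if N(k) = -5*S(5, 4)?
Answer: -29967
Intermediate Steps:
S(l, Z) = 2*Z*(3 + l) (S(l, Z) = (l + 3)*(Z + Z) = (3 + l)*(2*Z) = 2*Z*(3 + l))
N(k) = -320 (N(k) = -10*4*(3 + 5) = -10*4*8 = -5*64 = -320)
(-29652 + B(156, -25)) + N(-117) = (-29652 + 5) - 320 = -29647 - 320 = -29967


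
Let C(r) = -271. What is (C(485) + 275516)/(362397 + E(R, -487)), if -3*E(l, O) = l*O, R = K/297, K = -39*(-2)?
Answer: 81747765/107644571 ≈ 0.75942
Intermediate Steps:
K = 78
R = 26/99 (R = 78/297 = 78*(1/297) = 26/99 ≈ 0.26263)
E(l, O) = -O*l/3 (E(l, O) = -l*O/3 = -O*l/3)
(C(485) + 275516)/(362397 + E(R, -487)) = (-271 + 275516)/(362397 - 1/3*(-487)*26/99) = 275245/(362397 + 12662/297) = 275245/(107644571/297) = 275245*(297/107644571) = 81747765/107644571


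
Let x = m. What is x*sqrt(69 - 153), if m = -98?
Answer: -196*I*sqrt(21) ≈ -898.18*I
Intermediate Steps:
x = -98
x*sqrt(69 - 153) = -98*sqrt(69 - 153) = -196*I*sqrt(21)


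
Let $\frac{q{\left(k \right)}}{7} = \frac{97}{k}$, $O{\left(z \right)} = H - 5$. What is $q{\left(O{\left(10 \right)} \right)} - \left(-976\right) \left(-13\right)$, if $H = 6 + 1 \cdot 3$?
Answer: $- \frac{50073}{4} \approx -12518.0$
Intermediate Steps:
$H = 9$ ($H = 6 + 3 = 9$)
$O{\left(z \right)} = 4$ ($O{\left(z \right)} = 9 - 5 = 4$)
$q{\left(k \right)} = \frac{679}{k}$ ($q{\left(k \right)} = 7 \frac{97}{k} = \frac{679}{k}$)
$q{\left(O{\left(10 \right)} \right)} - \left(-976\right) \left(-13\right) = \frac{679}{4} - \left(-976\right) \left(-13\right) = 679 \cdot \frac{1}{4} - 12688 = \frac{679}{4} - 12688 = - \frac{50073}{4}$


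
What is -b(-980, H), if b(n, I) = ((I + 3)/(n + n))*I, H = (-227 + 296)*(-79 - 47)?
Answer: 5397111/140 ≈ 38551.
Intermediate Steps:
H = -8694 (H = 69*(-126) = -8694)
b(n, I) = I*(3 + I)/(2*n) (b(n, I) = ((3 + I)/((2*n)))*I = ((3 + I)*(1/(2*n)))*I = ((3 + I)/(2*n))*I = I*(3 + I)/(2*n))
-b(-980, H) = -(-8694)*(3 - 8694)/(2*(-980)) = -(-8694)*(-1)*(-8691)/(2*980) = -1*(-5397111/140) = 5397111/140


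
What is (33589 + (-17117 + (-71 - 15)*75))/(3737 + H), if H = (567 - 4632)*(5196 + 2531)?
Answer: -5011/15703259 ≈ -0.00031911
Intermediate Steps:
H = -31410255 (H = -4065*7727 = -31410255)
(33589 + (-17117 + (-71 - 15)*75))/(3737 + H) = (33589 + (-17117 + (-71 - 15)*75))/(3737 - 31410255) = (33589 + (-17117 - 86*75))/(-31406518) = (33589 + (-17117 - 6450))*(-1/31406518) = (33589 - 23567)*(-1/31406518) = 10022*(-1/31406518) = -5011/15703259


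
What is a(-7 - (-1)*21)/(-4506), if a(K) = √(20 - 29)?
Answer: -I/1502 ≈ -0.00066578*I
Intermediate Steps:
a(K) = 3*I (a(K) = √(-9) = 3*I)
a(-7 - (-1)*21)/(-4506) = (3*I)/(-4506) = (3*I)*(-1/4506) = -I/1502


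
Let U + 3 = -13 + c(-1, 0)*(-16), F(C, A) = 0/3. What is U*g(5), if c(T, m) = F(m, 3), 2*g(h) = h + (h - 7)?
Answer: -24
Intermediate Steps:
F(C, A) = 0 (F(C, A) = 0*(⅓) = 0)
g(h) = -7/2 + h (g(h) = (h + (h - 7))/2 = (h + (-7 + h))/2 = (-7 + 2*h)/2 = -7/2 + h)
c(T, m) = 0
U = -16 (U = -3 + (-13 + 0*(-16)) = -3 + (-13 + 0) = -3 - 13 = -16)
U*g(5) = -16*(-7/2 + 5) = -16*3/2 = -24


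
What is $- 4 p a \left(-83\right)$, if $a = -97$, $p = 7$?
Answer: $-225428$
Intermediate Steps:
$- 4 p a \left(-83\right) = \left(-4\right) 7 \left(-97\right) \left(-83\right) = \left(-28\right) \left(-97\right) \left(-83\right) = 2716 \left(-83\right) = -225428$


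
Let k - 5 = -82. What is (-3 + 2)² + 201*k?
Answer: -15476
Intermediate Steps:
k = -77 (k = 5 - 82 = -77)
(-3 + 2)² + 201*k = (-3 + 2)² + 201*(-77) = (-1)² - 15477 = 1 - 15477 = -15476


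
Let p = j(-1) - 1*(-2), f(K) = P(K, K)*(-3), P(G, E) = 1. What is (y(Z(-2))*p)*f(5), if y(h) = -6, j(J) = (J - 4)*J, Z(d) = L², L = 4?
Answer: 126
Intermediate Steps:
Z(d) = 16 (Z(d) = 4² = 16)
f(K) = -3 (f(K) = 1*(-3) = -3)
j(J) = J*(-4 + J) (j(J) = (-4 + J)*J = J*(-4 + J))
p = 7 (p = -(-4 - 1) - 1*(-2) = -1*(-5) + 2 = 5 + 2 = 7)
(y(Z(-2))*p)*f(5) = -6*7*(-3) = -42*(-3) = 126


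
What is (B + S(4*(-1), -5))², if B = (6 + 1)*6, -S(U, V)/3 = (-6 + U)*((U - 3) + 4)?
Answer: 2304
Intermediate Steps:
S(U, V) = -3*(1 + U)*(-6 + U) (S(U, V) = -3*(-6 + U)*((U - 3) + 4) = -3*(-6 + U)*((-3 + U) + 4) = -3*(-6 + U)*(1 + U) = -3*(1 + U)*(-6 + U))
B = 42 (B = 7*6 = 42)
(B + S(4*(-1), -5))² = (42 + (18 - 3*(4*(-1))² + 15*(4*(-1))))² = (42 + (18 - 3*(-4)² + 15*(-4)))² = (42 + (18 - 3*16 - 60))² = (42 + (18 - 48 - 60))² = (42 - 90)² = (-48)² = 2304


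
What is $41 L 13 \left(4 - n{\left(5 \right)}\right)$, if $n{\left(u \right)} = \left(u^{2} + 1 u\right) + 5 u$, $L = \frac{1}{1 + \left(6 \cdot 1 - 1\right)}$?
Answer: $- \frac{9061}{2} \approx -4530.5$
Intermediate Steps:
$L = \frac{1}{6}$ ($L = \frac{1}{1 + \left(6 - 1\right)} = \frac{1}{1 + 5} = \frac{1}{6} \approx 0.16667$)
$n{\left(u \right)} = u^{2} + 6 u$ ($n{\left(u \right)} = \left(u^{2} + u\right) + 5 u = \left(u + u^{2}\right) + 5 u = u^{2} + 6 u$)
$41 L 13 \left(4 - n{\left(5 \right)}\right) = 41 \cdot \frac{1}{6} \cdot 13 \left(4 - 5 \left(6 + 5\right)\right) = 41 \cdot \frac{13}{6} \left(4 - 5 \cdot 11\right) = \frac{533 \left(4 - 55\right)}{6} = \frac{533}{6} \left(-51\right) = - \frac{9061}{2}$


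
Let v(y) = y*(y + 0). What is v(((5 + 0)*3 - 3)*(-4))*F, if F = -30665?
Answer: -70652160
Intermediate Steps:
v(y) = y**2 (v(y) = y*y = y**2)
v(((5 + 0)*3 - 3)*(-4))*F = (((5 + 0)*3 - 3)*(-4))**2*(-30665) = ((5*3 - 3)*(-4))**2*(-30665) = ((15 - 3)*(-4))**2*(-30665) = (12*(-4))**2*(-30665) = (-48)**2*(-30665) = 2304*(-30665) = -70652160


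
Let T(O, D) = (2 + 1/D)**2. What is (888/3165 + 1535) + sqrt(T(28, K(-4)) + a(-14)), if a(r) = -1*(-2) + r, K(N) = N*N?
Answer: 1619721/1055 + I*sqrt(1983)/16 ≈ 1535.3 + 2.7832*I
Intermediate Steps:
K(N) = N**2
a(r) = 2 + r
(888/3165 + 1535) + sqrt(T(28, K(-4)) + a(-14)) = (888/3165 + 1535) + sqrt((1 + 2*(-4)**2)**2/((-4)**2)**2 + (2 - 14)) = (888*(1/3165) + 1535) + sqrt((1 + 2*16)**2/16**2 - 12) = (296/1055 + 1535) + sqrt((1 + 32)**2/256 - 12) = 1619721/1055 + sqrt((1/256)*33**2 - 12) = 1619721/1055 + sqrt((1/256)*1089 - 12) = 1619721/1055 + sqrt(1089/256 - 12) = 1619721/1055 + sqrt(-1983/256) = 1619721/1055 + I*sqrt(1983)/16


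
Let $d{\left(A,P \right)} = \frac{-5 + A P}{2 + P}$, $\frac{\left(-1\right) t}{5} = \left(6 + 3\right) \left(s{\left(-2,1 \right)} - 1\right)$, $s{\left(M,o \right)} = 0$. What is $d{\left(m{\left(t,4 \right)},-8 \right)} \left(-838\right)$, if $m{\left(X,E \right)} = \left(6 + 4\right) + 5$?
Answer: $- \frac{52375}{3} \approx -17458.0$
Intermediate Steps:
$t = 45$ ($t = - 5 \left(6 + 3\right) \left(0 - 1\right) = - 5 \cdot 9 \left(-1\right) = \left(-5\right) \left(-9\right) = 45$)
$m{\left(X,E \right)} = 15$ ($m{\left(X,E \right)} = 10 + 5 = 15$)
$d{\left(A,P \right)} = \frac{-5 + A P}{2 + P}$
$d{\left(m{\left(t,4 \right)},-8 \right)} \left(-838\right) = \frac{-5 + 15 \left(-8\right)}{2 - 8} \left(-838\right) = \frac{-5 - 120}{-6} \left(-838\right) = \left(- \frac{1}{6}\right) \left(-125\right) \left(-838\right) = \frac{125}{6} \left(-838\right) = - \frac{52375}{3}$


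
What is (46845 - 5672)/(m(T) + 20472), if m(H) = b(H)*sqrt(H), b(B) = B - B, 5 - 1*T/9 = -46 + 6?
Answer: 41173/20472 ≈ 2.0112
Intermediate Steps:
T = 405 (T = 45 - 9*(-46 + 6) = 45 - 9*(-40) = 45 + 360 = 405)
b(B) = 0
m(H) = 0 (m(H) = 0*sqrt(H) = 0)
(46845 - 5672)/(m(T) + 20472) = (46845 - 5672)/(0 + 20472) = 41173/20472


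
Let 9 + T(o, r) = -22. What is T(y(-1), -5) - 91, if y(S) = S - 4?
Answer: -122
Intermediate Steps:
y(S) = -4 + S
T(o, r) = -31 (T(o, r) = -9 - 22 = -31)
T(y(-1), -5) - 91 = -31 - 91 = -122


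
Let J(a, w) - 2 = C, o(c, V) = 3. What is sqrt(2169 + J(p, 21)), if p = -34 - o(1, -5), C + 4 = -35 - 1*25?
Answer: 7*sqrt(43) ≈ 45.902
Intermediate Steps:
C = -64 (C = -4 + (-35 - 1*25) = -4 + (-35 - 25) = -4 - 60 = -64)
p = -37 (p = -34 - 1*3 = -34 - 3 = -37)
J(a, w) = -62 (J(a, w) = 2 - 64 = -62)
sqrt(2169 + J(p, 21)) = sqrt(2169 - 62) = sqrt(2107) = 7*sqrt(43)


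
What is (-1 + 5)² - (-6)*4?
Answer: 40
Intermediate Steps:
(-1 + 5)² - (-6)*4 = 4² - 2*(-12) = 16 + 24 = 40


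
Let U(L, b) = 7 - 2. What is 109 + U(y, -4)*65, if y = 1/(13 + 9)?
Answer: 434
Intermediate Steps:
y = 1/22 ≈ 0.045455
U(L, b) = 5
109 + U(y, -4)*65 = 109 + 5*65 = 109 + 325 = 434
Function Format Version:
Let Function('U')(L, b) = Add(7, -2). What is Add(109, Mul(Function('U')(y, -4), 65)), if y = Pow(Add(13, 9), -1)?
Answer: 434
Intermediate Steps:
y = Rational(1, 22) (y = Pow(22, -1) = Rational(1, 22) ≈ 0.045455)
Function('U')(L, b) = 5
Add(109, Mul(Function('U')(y, -4), 65)) = Add(109, Mul(5, 65)) = Add(109, 325) = 434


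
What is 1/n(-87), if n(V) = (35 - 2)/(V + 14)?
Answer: -73/33 ≈ -2.2121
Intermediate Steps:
n(V) = 33/(14 + V)
1/n(-87) = 1/(33/(14 - 87)) = 1/(33/(-73)) = 1/(33*(-1/73)) = 1/(-33/73) = -73/33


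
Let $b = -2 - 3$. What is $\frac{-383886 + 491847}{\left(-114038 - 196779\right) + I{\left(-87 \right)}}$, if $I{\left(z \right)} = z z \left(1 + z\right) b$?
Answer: $\frac{1113}{30349} \approx 0.036673$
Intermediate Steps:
$b = -5$
$I{\left(z \right)} = - 5 z^{2} \left(1 + z\right)$ ($I{\left(z \right)} = z z \left(1 + z\right) \left(-5\right) = z^{2} \left(1 + z\right) \left(-5\right) = - 5 z^{2} \left(1 + z\right)$)
$\frac{-383886 + 491847}{\left(-114038 - 196779\right) + I{\left(-87 \right)}} = \frac{-383886 + 491847}{\left(-114038 - 196779\right) + 5 \left(-87\right)^{2} \left(-1 - -87\right)} = \frac{107961}{\left(-114038 - 196779\right) + 5 \cdot 7569 \left(-1 + 87\right)} = \frac{107961}{-310817 + 5 \cdot 7569 \cdot 86} = \frac{107961}{-310817 + 3254670} = \frac{107961}{2943853} = 107961 \cdot \frac{1}{2943853} = \frac{1113}{30349}$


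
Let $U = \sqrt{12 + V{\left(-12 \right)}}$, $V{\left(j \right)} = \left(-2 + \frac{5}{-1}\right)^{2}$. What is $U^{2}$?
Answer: $61$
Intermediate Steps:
$V{\left(j \right)} = 49$ ($V{\left(j \right)} = \left(-2 + 5 \left(-1\right)\right)^{2} = \left(-2 - 5\right)^{2} = \left(-7\right)^{2} = 49$)
$U = \sqrt{61}$ ($U = \sqrt{12 + 49} = \sqrt{61} \approx 7.8102$)
$U^{2} = \left(\sqrt{61}\right)^{2} = 61$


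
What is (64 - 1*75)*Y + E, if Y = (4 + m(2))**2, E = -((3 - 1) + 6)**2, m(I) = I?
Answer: -460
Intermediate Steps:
E = -64 (E = -(2 + 6)**2 = -1*8**2 = -1*64 = -64)
Y = 36 (Y = (4 + 2)**2 = 6**2 = 36)
(64 - 1*75)*Y + E = (64 - 1*75)*36 - 64 = (64 - 75)*36 - 64 = -11*36 - 64 = -396 - 64 = -460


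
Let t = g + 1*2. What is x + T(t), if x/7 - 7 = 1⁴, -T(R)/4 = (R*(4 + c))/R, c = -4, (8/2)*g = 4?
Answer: 56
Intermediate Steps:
g = 1 (g = (¼)*4 = 1)
t = 3 (t = 1 + 1*2 = 1 + 2 = 3)
T(R) = 0 (T(R) = -4*R*(4 - 4)/R = -4*R*0/R = -0/R = -4*0 = 0)
x = 56 (x = 49 + 7*1⁴ = 49 + 7*1 = 49 + 7 = 56)
x + T(t) = 56 + 0 = 56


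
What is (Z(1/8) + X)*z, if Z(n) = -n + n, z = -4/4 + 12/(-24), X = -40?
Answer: 60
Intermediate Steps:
z = -3/2 (z = -4*¼ + 12*(-1/24) = -1 - ½ = -3/2 ≈ -1.5000)
Z(n) = 0
(Z(1/8) + X)*z = (0 - 40)*(-3/2) = -40*(-3/2) = 60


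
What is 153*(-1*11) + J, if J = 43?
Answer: -1640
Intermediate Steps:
153*(-1*11) + J = 153*(-1*11) + 43 = 153*(-11) + 43 = -1683 + 43 = -1640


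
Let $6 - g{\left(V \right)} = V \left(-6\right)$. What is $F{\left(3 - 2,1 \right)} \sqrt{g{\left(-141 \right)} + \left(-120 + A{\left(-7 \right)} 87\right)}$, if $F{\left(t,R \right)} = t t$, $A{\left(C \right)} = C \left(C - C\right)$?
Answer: $8 i \sqrt{15} \approx 30.984 i$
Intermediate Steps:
$A{\left(C \right)} = 0$ ($A{\left(C \right)} = C 0 = 0$)
$g{\left(V \right)} = 6 + 6 V$ ($g{\left(V \right)} = 6 - V \left(-6\right) = 6 - - 6 V = 6 + 6 V$)
$F{\left(t,R \right)} = t^{2}$
$F{\left(3 - 2,1 \right)} \sqrt{g{\left(-141 \right)} + \left(-120 + A{\left(-7 \right)} 87\right)} = \left(3 - 2\right)^{2} \sqrt{\left(6 + 6 \left(-141\right)\right) + \left(-120 + 0 \cdot 87\right)} = 1^{2} \sqrt{\left(6 - 846\right) + \left(-120 + 0\right)} = 1 \sqrt{-840 - 120} = 1 \sqrt{-960} = 1 \cdot 8 i \sqrt{15} = 8 i \sqrt{15}$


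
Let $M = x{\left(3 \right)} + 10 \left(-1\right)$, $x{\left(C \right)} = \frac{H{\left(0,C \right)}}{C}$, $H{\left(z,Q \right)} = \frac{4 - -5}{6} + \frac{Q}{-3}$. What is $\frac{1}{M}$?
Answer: $- \frac{6}{59} \approx -0.10169$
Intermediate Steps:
$H{\left(z,Q \right)} = \frac{3}{2} - \frac{Q}{3}$ ($H{\left(z,Q \right)} = \left(4 + 5\right) \frac{1}{6} + Q \left(- \frac{1}{3}\right) = 9 \cdot \frac{1}{6} - \frac{Q}{3} = \frac{3}{2} - \frac{Q}{3}$)
$x{\left(C \right)} = \frac{\frac{3}{2} - \frac{C}{3}}{C}$
$M = - \frac{59}{6}$ ($M = \frac{9 - 6}{6 \cdot 3} + 10 \left(-1\right) = \frac{1}{6} \cdot \frac{1}{3} \left(9 - 6\right) - 10 = \frac{1}{6} \cdot \frac{1}{3} \cdot 3 - 10 = \frac{1}{6} - 10 = - \frac{59}{6} \approx -9.8333$)
$\frac{1}{M} = \frac{1}{- \frac{59}{6}} = - \frac{6}{59}$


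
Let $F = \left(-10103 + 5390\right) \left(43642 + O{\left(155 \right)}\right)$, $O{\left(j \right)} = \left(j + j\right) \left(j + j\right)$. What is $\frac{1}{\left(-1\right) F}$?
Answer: $\frac{1}{658604046} \approx 1.5184 \cdot 10^{-9}$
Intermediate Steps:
$O{\left(j \right)} = 4 j^{2}$ ($O{\left(j \right)} = 2 j 2 j = 4 j^{2}$)
$F = -658604046$ ($F = \left(-10103 + 5390\right) \left(43642 + 4 \cdot 155^{2}\right) = - 4713 \left(43642 + 4 \cdot 24025\right) = - 4713 \left(43642 + 96100\right) = \left(-4713\right) 139742 = -658604046$)
$\frac{1}{\left(-1\right) F} = \frac{1}{\left(-1\right) \left(-658604046\right)} = \frac{1}{658604046}$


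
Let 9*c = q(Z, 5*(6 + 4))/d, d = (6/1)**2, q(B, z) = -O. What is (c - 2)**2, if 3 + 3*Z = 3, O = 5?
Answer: 426409/104976 ≈ 4.0620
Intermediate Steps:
Z = 0 (Z = -1 + (1/3)*3 = -1 + 1 = 0)
q(B, z) = -5 (q(B, z) = -1*5 = -5)
d = 36 (d = (6*1)**2 = 6**2 = 36)
c = -5/324 (c = (-5/36)/9 = (-5*1/36)/9 = (1/9)*(-5/36) = -5/324 ≈ -0.015432)
(c - 2)**2 = (-5/324 - 2)**2 = (-653/324)**2 = 426409/104976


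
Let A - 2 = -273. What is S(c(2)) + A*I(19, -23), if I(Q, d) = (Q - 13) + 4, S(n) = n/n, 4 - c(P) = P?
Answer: -2709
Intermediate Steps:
c(P) = 4 - P
A = -271 (A = 2 - 273 = -271)
S(n) = 1
I(Q, d) = -9 + Q (I(Q, d) = (-13 + Q) + 4 = -9 + Q)
S(c(2)) + A*I(19, -23) = 1 - 271*(-9 + 19) = 1 - 271*10 = 1 - 2710 = -2709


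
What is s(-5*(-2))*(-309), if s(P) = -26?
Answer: 8034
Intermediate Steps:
s(-5*(-2))*(-309) = -26*(-309) = 8034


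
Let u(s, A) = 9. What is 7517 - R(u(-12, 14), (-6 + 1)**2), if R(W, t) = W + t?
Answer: 7483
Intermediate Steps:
7517 - R(u(-12, 14), (-6 + 1)**2) = 7517 - (9 + (-6 + 1)**2) = 7517 - (9 + (-5)**2) = 7517 - (9 + 25) = 7517 - 1*34 = 7517 - 34 = 7483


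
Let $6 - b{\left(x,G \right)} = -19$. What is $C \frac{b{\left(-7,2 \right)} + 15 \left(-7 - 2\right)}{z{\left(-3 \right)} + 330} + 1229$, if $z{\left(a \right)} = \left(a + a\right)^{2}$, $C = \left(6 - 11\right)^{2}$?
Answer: $\frac{223532}{183} \approx 1221.5$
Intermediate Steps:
$b{\left(x,G \right)} = 25$ ($b{\left(x,G \right)} = 6 - -19 = 6 + 19 = 25$)
$C = 25$ ($C = \left(-5\right)^{2} = 25$)
$z{\left(a \right)} = 4 a^{2}$ ($z{\left(a \right)} = \left(2 a\right)^{2} = 4 a^{2}$)
$C \frac{b{\left(-7,2 \right)} + 15 \left(-7 - 2\right)}{z{\left(-3 \right)} + 330} + 1229 = 25 \frac{25 + 15 \left(-7 - 2\right)}{4 \left(-3\right)^{2} + 330} + 1229 = 25 \frac{25 + 15 \left(-9\right)}{4 \cdot 9 + 330} + 1229 = 25 \frac{25 - 135}{36 + 330} + 1229 = 25 \left(- \frac{110}{366}\right) + 1229 = 25 \left(\left(-110\right) \frac{1}{366}\right) + 1229 = 25 \left(- \frac{55}{183}\right) + 1229 = - \frac{1375}{183} + 1229 = \frac{223532}{183}$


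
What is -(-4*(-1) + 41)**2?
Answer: -2025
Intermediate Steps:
-(-4*(-1) + 41)**2 = -(4 + 41)**2 = -1*45**2 = -1*2025 = -2025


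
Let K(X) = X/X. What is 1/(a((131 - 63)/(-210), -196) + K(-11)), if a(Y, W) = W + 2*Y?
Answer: -105/20543 ≈ -0.0051112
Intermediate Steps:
K(X) = 1
1/(a((131 - 63)/(-210), -196) + K(-11)) = 1/((-196 + 2*((131 - 63)/(-210))) + 1) = 1/((-196 + 2*(68*(-1/210))) + 1) = 1/((-196 + 2*(-34/105)) + 1) = 1/((-196 - 68/105) + 1) = 1/(-20648/105 + 1) = 1/(-20543/105) = -105/20543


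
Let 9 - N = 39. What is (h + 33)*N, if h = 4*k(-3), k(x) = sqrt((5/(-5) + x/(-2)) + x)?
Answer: -990 - 60*I*sqrt(10) ≈ -990.0 - 189.74*I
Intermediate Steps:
N = -30 (N = 9 - 1*39 = 9 - 39 = -30)
k(x) = sqrt(-1 + x/2) (k(x) = sqrt((5*(-1/5) + x*(-1/2)) + x) = sqrt((-1 - x/2) + x) = sqrt(-1 + x/2))
h = 2*I*sqrt(10) (h = 4*(sqrt(-4 + 2*(-3))/2) = 4*(sqrt(-4 - 6)/2) = 4*(sqrt(-10)/2) = 4*((I*sqrt(10))/2) = 4*(I*sqrt(10)/2) = 2*I*sqrt(10) ≈ 6.3246*I)
(h + 33)*N = (2*I*sqrt(10) + 33)*(-30) = (33 + 2*I*sqrt(10))*(-30) = -990 - 60*I*sqrt(10)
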